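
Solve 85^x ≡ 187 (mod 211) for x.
121

Baby-step giant-step with step n = ⌈√211⌉ = 15.
Baby steps 85^j mod 211 (j:value) for j=0..14: 0:1, 1:85, 2:51, 3:115, 4:69, 5:168, 6:143, 7:128, 8:119, 9:198, 10:161, 11:181, 12:193, 13:158, 14:137.
Giant-step multiplier: 85^(-15) ≡ 85^(210-15) = 85^195 ≡ 153 (mod 211).
Giant steps γ_i = 187·153^i mod 211: γ_0=187, γ_1=126, γ_2=77, γ_3=176, γ_4=131, γ_5=209, γ_6=116, γ_7=24, γ_8=85 (in table at j=1).
x = i·n + j = 8·15 + 1 = 121.
Check: 85^121 ≡ 187 (mod 211).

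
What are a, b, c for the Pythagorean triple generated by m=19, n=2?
(357, 76, 365)

Euclid's formula: a = m² - n², b = 2mn, c = m² + n²
m = 19, n = 2
a = 19² - 2² = 361 - 4 = 357
b = 2 × 19 × 2 = 76
c = 19² + 2² = 361 + 4 = 365
Verification: 357² + 76² = 127449 + 5776 = 133225 = 365² ✓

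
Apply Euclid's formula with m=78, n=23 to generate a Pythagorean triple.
(5555, 3588, 6613)

Euclid's formula: a = m² - n², b = 2mn, c = m² + n²
m = 78, n = 23
a = 78² - 23² = 6084 - 529 = 5555
b = 2 × 78 × 23 = 3588
c = 78² + 23² = 6084 + 529 = 6613
Verification: 5555² + 3588² = 30858025 + 12873744 = 43731769 = 6613² ✓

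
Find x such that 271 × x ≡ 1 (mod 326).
243

gcd(271, 326) = 1, so the inverse exists.
Extended Euclidean algorithm on (326, 271):
326 = 1 × 271 + 55  ⟹  55 = (1)·326 + (-1)·271
271 = 4 × 55 + 51  ⟹  51 = (-4)·326 + (5)·271
55 = 1 × 51 + 4  ⟹  4 = (5)·326 + (-6)·271
51 = 12 × 4 + 3  ⟹  3 = (-64)·326 + (77)·271
4 = 1 × 3 + 1  ⟹  1 = (69)·326 + (-83)·271
So (-83)·271 ≡ 1 (mod 326), i.e. 271^(-1) ≡ -83 ≡ 243 (mod 326).
Check: 271 × 243 = 65853 ≡ 1 (mod 326)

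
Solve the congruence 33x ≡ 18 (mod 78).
x ≡ 10 (mod 26)

gcd(33, 78) = 3, which divides 18, so solutions exist.
Divide through by 3: 11x ≡ 6 (mod 26).
Find 11^(-1) mod 26 by the extended Euclidean algorithm:
26 = 2 × 11 + 4  ⟹  4 = (1)·26 + (-2)·11
11 = 2 × 4 + 3  ⟹  3 = (-2)·26 + (5)·11
4 = 1 × 3 + 1  ⟹  1 = (3)·26 + (-7)·11
So (-7)·11 ≡ 1 (mod 26), i.e. 11^(-1) ≡ -7 ≡ 19 (mod 26).
x ≡ 19 × 6 = 114 ≡ 10 (mod 26).
Check: 33 × 10 = 330 ≡ 18 (mod 78).
x ≡ 10 (mod 26), giving 3 solutions mod 78.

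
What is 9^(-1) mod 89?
10

gcd(9, 89) = 1, so the inverse exists.
Extended Euclidean algorithm on (89, 9):
89 = 9 × 9 + 8  ⟹  8 = (1)·89 + (-9)·9
9 = 1 × 8 + 1  ⟹  1 = (-1)·89 + (10)·9
So (10)·9 ≡ 1 (mod 89), i.e. 9^(-1) ≡ 10 (mod 89).
Check: 9 × 10 = 90 ≡ 1 (mod 89)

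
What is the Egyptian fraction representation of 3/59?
1/20 + 1/1180

Greedy algorithm:
3/59: ceiling(59/3) = 20, use 1/20
1/1180: ceiling(1180/1) = 1180, use 1/1180
Result: 3/59 = 1/20 + 1/1180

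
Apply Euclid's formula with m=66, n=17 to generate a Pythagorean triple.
(4067, 2244, 4645)

Euclid's formula: a = m² - n², b = 2mn, c = m² + n²
m = 66, n = 17
a = 66² - 17² = 4356 - 289 = 4067
b = 2 × 66 × 17 = 2244
c = 66² + 17² = 4356 + 289 = 4645
Verification: 4067² + 2244² = 16540489 + 5035536 = 21576025 = 4645² ✓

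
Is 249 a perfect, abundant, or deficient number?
deficient

Proper divisors of 249: sum = 1 + 3 + 83 = 87
Since 87 < 249, 249 is deficient.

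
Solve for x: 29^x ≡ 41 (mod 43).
36

Baby-step giant-step with step n = ⌈√43⌉ = 7.
Baby steps 29^j mod 43 (j:value) for j=0..6: 0:1, 1:29, 2:24, 3:8, 4:17, 5:20, 6:21.
Giant-step multiplier: 29^(-7) ≡ 29^(42-7) = 29^35 ≡ 37 (mod 43).
Giant steps γ_i = 41·37^i mod 43: γ_0=41, γ_1=12, γ_2=14, γ_3=2, γ_4=31, γ_5=29 (in table at j=1).
x = i·n + j = 5·7 + 1 = 36.
Check: 29^36 ≡ 41 (mod 43).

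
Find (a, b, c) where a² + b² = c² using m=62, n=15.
(3619, 1860, 4069)

Euclid's formula: a = m² - n², b = 2mn, c = m² + n²
m = 62, n = 15
a = 62² - 15² = 3844 - 225 = 3619
b = 2 × 62 × 15 = 1860
c = 62² + 15² = 3844 + 225 = 4069
Verification: 3619² + 1860² = 13097161 + 3459600 = 16556761 = 4069² ✓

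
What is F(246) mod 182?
148

Matrix identity: Q^n = [[F_(n+1), F_n], [F_n, F_(n-1)]] with Q = [[1,1],[1,0]].
n = 246 = 11110110₂. Square-and-multiply, entries mod 182:
Q^1 = [[1,1],[1,0]]
Q^3 = (Q^1)²·Q = [[3,2],[2,1]]
Q^7 = (Q^3)²·Q = [[21,13],[13,8]]
Q^15 = (Q^7)²·Q = [[77,64],[64,13]]
Q^30 = (Q^15)² = [[15,118],[118,79]]
Q^61 = (Q^30)²·Q = [[125,135],[135,172]]
Q^123 = (Q^61)²·Q = [[53,180],[180,55]]
Q^246 = (Q^123)² = [[83,148],[148,117]]
F_246 mod 182 = Q^246[0][1] = 148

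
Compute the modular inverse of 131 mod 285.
161

gcd(131, 285) = 1, so the inverse exists.
Extended Euclidean algorithm on (285, 131):
285 = 2 × 131 + 23  ⟹  23 = (1)·285 + (-2)·131
131 = 5 × 23 + 16  ⟹  16 = (-5)·285 + (11)·131
23 = 1 × 16 + 7  ⟹  7 = (6)·285 + (-13)·131
16 = 2 × 7 + 2  ⟹  2 = (-17)·285 + (37)·131
7 = 3 × 2 + 1  ⟹  1 = (57)·285 + (-124)·131
So (-124)·131 ≡ 1 (mod 285), i.e. 131^(-1) ≡ -124 ≡ 161 (mod 285).
Check: 131 × 161 = 21091 ≡ 1 (mod 285)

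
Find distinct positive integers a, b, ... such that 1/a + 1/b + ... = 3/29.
1/10 + 1/290

Greedy algorithm:
3/29: ceiling(29/3) = 10, use 1/10
1/290: ceiling(290/1) = 290, use 1/290
Result: 3/29 = 1/10 + 1/290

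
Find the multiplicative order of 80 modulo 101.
25

101 is prime, so ord(80) divides φ(101) = 100.
Divisors of 100: 1, 2, 4, 5, 10, 20, 25, 50, 100.
Repeated squaring: 80^1 ≡ 80, 80^2 ≡ 37, 80^4 ≡ 56, 80^8 ≡ 5, 80^16 ≡ 25, 80^32 ≡ 19, 80^64 ≡ 58 (mod 101).
Test 80^d mod 101 for each divisor d in increasing order:
80^1 ≡ 80
80^2 ≡ 37
80^4 ≡ 56
80^5 = 80^4·80^1 ≡ 36
80^10 = 80^8·80^2 ≡ 84
80^20 = 80^16·80^4 ≡ 87
80^25 = 80^16·80^8·80^1 ≡ 1  ← first divisor giving 1
The order is 25.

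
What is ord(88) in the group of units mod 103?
102

103 is prime, so ord(88) divides φ(103) = 102.
Divisors of 102: 1, 2, 3, 6, 17, 34, 51, 102.
Repeated squaring: 88^1 ≡ 88, 88^2 ≡ 19, 88^4 ≡ 52, 88^8 ≡ 26, 88^16 ≡ 58, 88^32 ≡ 68, 88^64 ≡ 92 (mod 103).
Test 88^d mod 103 for each divisor d in increasing order:
88^1 ≡ 88
88^2 ≡ 19
88^3 = 88^2·88^1 ≡ 24
88^6 = 88^4·88^2 ≡ 61
88^17 = 88^16·88^1 ≡ 57
88^34 = 88^32·88^2 ≡ 56
88^51 = 88^32·88^16·88^2·88^1 ≡ 102
88^102 = 88^64·88^32·88^4·88^2 ≡ 1  ← first divisor giving 1
The order is 102.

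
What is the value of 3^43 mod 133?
59

Repeated squaring. Binary of 43 = 101011.
3^1 ≡ 3 (mod 133); 3^2 ≡ 9 (mod 133); 3^4 ≡ 81 (mod 133); 3^8 ≡ 44 (mod 133); 3^16 ≡ 74 (mod 133); 3^32 ≡ 23 (mod 133)
3^43 = 3^1 × 3^2 × 3^8 × 3^32 ≡ 59 (mod 133)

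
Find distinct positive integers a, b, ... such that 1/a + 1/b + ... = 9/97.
1/11 + 1/534 + 1/569778

Greedy algorithm:
9/97: ceiling(97/9) = 11, use 1/11
2/1067: ceiling(1067/2) = 534, use 1/534
1/569778: ceiling(569778/1) = 569778, use 1/569778
Result: 9/97 = 1/11 + 1/534 + 1/569778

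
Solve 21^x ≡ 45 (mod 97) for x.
9

Baby-step giant-step with step n = ⌈√97⌉ = 10.
Baby steps 21^j mod 97 (j:value) for j=0..9: 0:1, 1:21, 2:53, 3:46, 4:93, 5:13, 6:79, 7:10, 8:16, 9:45.
h = 45 is already in the table at j=9, so x = 9.
Check: 21^9 ≡ 45 (mod 97).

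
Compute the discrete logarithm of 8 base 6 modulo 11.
7

Baby-step giant-step with step n = ⌈√11⌉ = 4.
Baby steps 6^j mod 11 (j:value) for j=0..3: 0:1, 1:6, 2:3, 3:7.
Giant-step multiplier: 6^(-4) ≡ 6^(10-4) = 6^6 ≡ 5 (mod 11).
Giant steps γ_i = 8·5^i mod 11: γ_0=8, γ_1=7 (in table at j=3).
x = i·n + j = 1·4 + 3 = 7.
Check: 6^7 ≡ 8 (mod 11).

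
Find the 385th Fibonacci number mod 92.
1

Matrix identity: Q^n = [[F_(n+1), F_n], [F_n, F_(n-1)]] with Q = [[1,1],[1,0]].
n = 385 = 110000001₂. Square-and-multiply, entries mod 92:
Q^1 = [[1,1],[1,0]]
Q^3 = (Q^1)²·Q = [[3,2],[2,1]]
Q^6 = (Q^3)² = [[13,8],[8,5]]
Q^12 = (Q^6)² = [[49,52],[52,89]]
Q^24 = (Q^12)² = [[45,0],[0,45]]
Q^48 = (Q^24)² = [[1,0],[0,1]]
Q^96 = (Q^48)² = [[1,0],[0,1]]
Q^192 = (Q^96)² = [[1,0],[0,1]]
Q^385 = (Q^192)²·Q = [[1,1],[1,0]]
F_385 mod 92 = Q^385[0][1] = 1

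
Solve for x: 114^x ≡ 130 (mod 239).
163

Baby-step giant-step with step n = ⌈√239⌉ = 16.
Baby steps 114^j mod 239 (j:value) for j=0..15: 0:1, 1:114, 2:90, 3:222, 4:213, 5:143, 6:50, 7:203, 8:198, 9:106, 10:134, 11:219, 12:110, 13:112, 14:101, 15:42.
Giant-step multiplier: 114^(-16) ≡ 114^(238-16) = 114^222 ≡ 30 (mod 239).
Giant steps γ_i = 130·30^i mod 239: γ_0=130, γ_1=76, γ_2=129, γ_3=46, γ_4=185, γ_5=53, γ_6=156, γ_7=139, γ_8=107, γ_9=103, γ_10=222 (in table at j=3).
x = i·n + j = 10·16 + 3 = 163.
Check: 114^163 ≡ 130 (mod 239).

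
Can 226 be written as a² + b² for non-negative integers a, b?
1² + 15² (a=1, b=15)

Factorization: 226 = 2 × 113
By Fermat: n is sum of two squares iff every prime p ≡ 3 (mod 4) appears to even power.
All primes ≡ 3 (mod 4) appear to even power.
Search a = 0, 1, 2, … for 226 - a² a perfect square: first hit at a = 1: 226 - 1 = 225 = 15².
226 = 1² + 15² = 1 + 225 ✓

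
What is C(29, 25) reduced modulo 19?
1

Using Lucas' theorem:
Write n=29 and k=25 in base 19:
n in base 19: [1, 10]
k in base 19: [1, 6]
C(29,25) mod 19 = ∏ C(n_i, k_i) mod 19
Digit binomials (mod 19): C(1,1) = 1; C(10,6) = 210 ≡ 1
Product: 1 × 1 = 1 ≡ 1 (mod 19)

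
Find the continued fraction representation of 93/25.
[3; 1, 2, 1, 1, 3]

Euclidean algorithm steps:
93 = 3 × 25 + 18
25 = 1 × 18 + 7
18 = 2 × 7 + 4
7 = 1 × 4 + 3
4 = 1 × 3 + 1
3 = 3 × 1 + 0
Continued fraction: [3; 1, 2, 1, 1, 3]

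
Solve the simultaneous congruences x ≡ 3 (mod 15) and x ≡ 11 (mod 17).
198

Using Chinese Remainder Theorem:
M = 15 × 17 = 255
M1 = 17, M2 = 15
y1 = 17^(-1) mod 15 = 8
y2 = 15^(-1) mod 17 = 8
x = (3×17×8 + 11×15×8) mod 255 = 198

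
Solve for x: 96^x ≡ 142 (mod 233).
56

Baby-step giant-step with step n = ⌈√233⌉ = 16.
Baby steps 96^j mod 233 (j:value) for j=0..15: 0:1, 1:96, 2:129, 3:35, 4:98, 5:88, 6:60, 7:168, 8:51, 9:3, 10:55, 11:154, 12:105, 13:61, 14:31, 15:180.
Giant-step multiplier: 96^(-16) ≡ 96^(232-16) = 96^216 ≡ 92 (mod 233).
Giant steps γ_i = 142·92^i mod 233: γ_0=142, γ_1=16, γ_2=74, γ_3=51 (in table at j=8).
x = i·n + j = 3·16 + 8 = 56.
Check: 96^56 ≡ 142 (mod 233).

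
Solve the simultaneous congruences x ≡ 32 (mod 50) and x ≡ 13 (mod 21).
832

Using Chinese Remainder Theorem:
M = 50 × 21 = 1050
M1 = 21, M2 = 50
y1 = 21^(-1) mod 50 = 31
y2 = 50^(-1) mod 21 = 8
x = (32×21×31 + 13×50×8) mod 1050 = 832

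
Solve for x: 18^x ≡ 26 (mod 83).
52

Baby-step giant-step with step n = ⌈√83⌉ = 10.
Baby steps 18^j mod 83 (j:value) for j=0..9: 0:1, 1:18, 2:75, 3:22, 4:64, 5:73, 6:69, 7:80, 8:29, 9:24.
Giant-step multiplier: 18^(-10) ≡ 18^(82-10) = 18^72 ≡ 44 (mod 83).
Giant steps γ_i = 26·44^i mod 83: γ_0=26, γ_1=65, γ_2=38, γ_3=12, γ_4=30, γ_5=75 (in table at j=2).
x = i·n + j = 5·10 + 2 = 52.
Check: 18^52 ≡ 26 (mod 83).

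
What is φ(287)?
240

287 = 7 × 41
φ(n) = n × ∏(1 - 1/p) for each prime p dividing n
φ(287) = 287 × (1 - 1/7) × (1 - 1/41) = 240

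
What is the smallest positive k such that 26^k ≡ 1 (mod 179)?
178

179 is prime, so ord(26) divides φ(179) = 178.
Divisors of 178: 1, 2, 89, 178.
Repeated squaring: 26^1 ≡ 26, 26^2 ≡ 139, 26^4 ≡ 168, 26^8 ≡ 121, 26^16 ≡ 142, 26^32 ≡ 116, 26^64 ≡ 31, 26^128 ≡ 66 (mod 179).
Test 26^d mod 179 for each divisor d in increasing order:
26^1 ≡ 26
26^2 ≡ 139
26^89 = 26^64·26^16·26^8·26^1 ≡ 178
26^178 = 26^128·26^32·26^16·26^2 ≡ 1  ← first divisor giving 1
The order is 178.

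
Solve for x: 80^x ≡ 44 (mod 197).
131

Baby-step giant-step with step n = ⌈√197⌉ = 15.
Baby steps 80^j mod 197 (j:value) for j=0..14: 0:1, 1:80, 2:96, 3:194, 4:154, 5:106, 6:9, 7:129, 8:76, 9:170, 10:7, 11:166, 12:81, 13:176, 14:93.
Giant-step multiplier: 80^(-15) ≡ 80^(196-15) = 80^181 ≡ 167 (mod 197).
Giant steps γ_i = 44·167^i mod 197: γ_0=44, γ_1=59, γ_2=3, γ_3=107, γ_4=139, γ_5=164, γ_6=5, γ_7=47, γ_8=166 (in table at j=11).
x = i·n + j = 8·15 + 11 = 131.
Check: 80^131 ≡ 44 (mod 197).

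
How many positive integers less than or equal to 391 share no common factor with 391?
352

391 = 17 × 23
φ(n) = n × ∏(1 - 1/p) for each prime p dividing n
φ(391) = 391 × (1 - 1/17) × (1 - 1/23) = 352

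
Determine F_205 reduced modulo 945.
170

Matrix identity: Q^n = [[F_(n+1), F_n], [F_n, F_(n-1)]] with Q = [[1,1],[1,0]].
n = 205 = 11001101₂. Square-and-multiply, entries mod 945:
Q^1 = [[1,1],[1,0]]
Q^3 = (Q^1)²·Q = [[3,2],[2,1]]
Q^6 = (Q^3)² = [[13,8],[8,5]]
Q^12 = (Q^6)² = [[233,144],[144,89]]
Q^25 = (Q^12)²·Q = [[433,370],[370,63]]
Q^51 = (Q^25)²·Q = [[444,254],[254,190]]
Q^102 = (Q^51)² = [[832,386],[386,446]]
Q^205 = (Q^102)²·Q = [[188,170],[170,18]]
F_205 mod 945 = Q^205[0][1] = 170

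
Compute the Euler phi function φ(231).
120

231 = 3 × 7 × 11
φ(n) = n × ∏(1 - 1/p) for each prime p dividing n
φ(231) = 231 × (1 - 1/3) × (1 - 1/7) × (1 - 1/11) = 120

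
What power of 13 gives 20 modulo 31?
28

Baby-step giant-step with step n = ⌈√31⌉ = 6.
Baby steps 13^j mod 31 (j:value) for j=0..5: 0:1, 1:13, 2:14, 3:27, 4:10, 5:6.
Giant-step multiplier: 13^(-6) ≡ 13^(30-6) = 13^24 ≡ 2 (mod 31).
Giant steps γ_i = 20·2^i mod 31: γ_0=20, γ_1=9, γ_2=18, γ_3=5, γ_4=10 (in table at j=4).
x = i·n + j = 4·6 + 4 = 28.
Check: 13^28 ≡ 20 (mod 31).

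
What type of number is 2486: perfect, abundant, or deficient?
deficient

Proper divisors of 2486: sum = 1 + 2 + 11 + 22 + 113 + 226 + 1243 = 1618
Since 1618 < 2486, 2486 is deficient.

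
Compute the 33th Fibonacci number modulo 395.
388

Matrix identity: Q^n = [[F_(n+1), F_n], [F_n, F_(n-1)]] with Q = [[1,1],[1,0]].
n = 33 = 100001₂. Square-and-multiply, entries mod 395:
Q^1 = [[1,1],[1,0]]
Q^2 = (Q^1)² = [[2,1],[1,1]]
Q^4 = (Q^2)² = [[5,3],[3,2]]
Q^8 = (Q^4)² = [[34,21],[21,13]]
Q^16 = (Q^8)² = [[17,197],[197,215]]
Q^33 = (Q^16)²·Q = [[272,388],[388,279]]
F_33 mod 395 = Q^33[0][1] = 388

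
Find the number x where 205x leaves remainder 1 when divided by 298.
157

gcd(205, 298) = 1, so the inverse exists.
Extended Euclidean algorithm on (298, 205):
298 = 1 × 205 + 93  ⟹  93 = (1)·298 + (-1)·205
205 = 2 × 93 + 19  ⟹  19 = (-2)·298 + (3)·205
93 = 4 × 19 + 17  ⟹  17 = (9)·298 + (-13)·205
19 = 1 × 17 + 2  ⟹  2 = (-11)·298 + (16)·205
17 = 8 × 2 + 1  ⟹  1 = (97)·298 + (-141)·205
So (-141)·205 ≡ 1 (mod 298), i.e. 205^(-1) ≡ -141 ≡ 157 (mod 298).
Check: 205 × 157 = 32185 ≡ 1 (mod 298)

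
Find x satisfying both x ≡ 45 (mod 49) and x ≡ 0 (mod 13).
143

Using Chinese Remainder Theorem:
M = 49 × 13 = 637
M1 = 13, M2 = 49
y1 = 13^(-1) mod 49 = 34
y2 = 49^(-1) mod 13 = 4
x = (45×13×34 + 0×49×4) mod 637 = 143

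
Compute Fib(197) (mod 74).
61

Matrix identity: Q^n = [[F_(n+1), F_n], [F_n, F_(n-1)]] with Q = [[1,1],[1,0]].
n = 197 = 11000101₂. Square-and-multiply, entries mod 74:
Q^1 = [[1,1],[1,0]]
Q^3 = (Q^1)²·Q = [[3,2],[2,1]]
Q^6 = (Q^3)² = [[13,8],[8,5]]
Q^12 = (Q^6)² = [[11,70],[70,15]]
Q^24 = (Q^12)² = [[63,44],[44,19]]
Q^49 = (Q^24)²·Q = [[41,59],[59,56]]
Q^98 = (Q^49)² = [[56,25],[25,31]]
Q^197 = (Q^98)²·Q = [[16,61],[61,29]]
F_197 mod 74 = Q^197[0][1] = 61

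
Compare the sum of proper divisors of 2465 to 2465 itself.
deficient

Proper divisors of 2465: sum = 1 + 5 + 17 + 29 + 85 + 145 + 493 = 775
Since 775 < 2465, 2465 is deficient.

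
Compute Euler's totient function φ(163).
162

163 = 163
φ(n) = n × ∏(1 - 1/p) for each prime p dividing n
φ(163) = 163 × (1 - 1/163) = 162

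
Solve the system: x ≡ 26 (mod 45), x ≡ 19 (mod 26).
71

Using Chinese Remainder Theorem:
M = 45 × 26 = 1170
M1 = 26, M2 = 45
y1 = 26^(-1) mod 45 = 26
y2 = 45^(-1) mod 26 = 11
x = (26×26×26 + 19×45×11) mod 1170 = 71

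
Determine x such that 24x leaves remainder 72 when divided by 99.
x ≡ 3 (mod 33)

gcd(24, 99) = 3, which divides 72, so solutions exist.
Divide through by 3: 8x ≡ 24 (mod 33).
Find 8^(-1) mod 33 by the extended Euclidean algorithm:
33 = 4 × 8 + 1  ⟹  1 = (1)·33 + (-4)·8
So (-4)·8 ≡ 1 (mod 33), i.e. 8^(-1) ≡ -4 ≡ 29 (mod 33).
x ≡ 29 × 24 = 696 ≡ 3 (mod 33).
Check: 24 × 3 = 72 ≡ 72 (mod 99).
x ≡ 3 (mod 33), giving 3 solutions mod 99.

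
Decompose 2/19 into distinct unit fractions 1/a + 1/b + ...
1/10 + 1/190

Greedy algorithm:
2/19: ceiling(19/2) = 10, use 1/10
1/190: ceiling(190/1) = 190, use 1/190
Result: 2/19 = 1/10 + 1/190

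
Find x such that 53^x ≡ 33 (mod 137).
57

Baby-step giant-step with step n = ⌈√137⌉ = 12.
Baby steps 53^j mod 137 (j:value) for j=0..11: 0:1, 1:53, 2:69, 3:95, 4:103, 5:116, 6:120, 7:58, 8:60, 9:29, 10:30, 11:83.
Giant-step multiplier: 53^(-12) ≡ 53^(136-12) = 53^124 ≡ 64 (mod 137).
Giant steps γ_i = 33·64^i mod 137: γ_0=33, γ_1=57, γ_2=86, γ_3=24, γ_4=29 (in table at j=9).
x = i·n + j = 4·12 + 9 = 57.
Check: 53^57 ≡ 33 (mod 137).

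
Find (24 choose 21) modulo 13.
9

Using Lucas' theorem:
Write n=24 and k=21 in base 13:
n in base 13: [1, 11]
k in base 13: [1, 8]
C(24,21) mod 13 = ∏ C(n_i, k_i) mod 13
Digit binomials (mod 13): C(1,1) = 1; C(11,8) = 165 ≡ 9
Product: 1 × 9 = 9 ≡ 9 (mod 13)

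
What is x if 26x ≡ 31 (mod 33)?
x ≡ 5 (mod 33)

gcd(26, 33) = 1, which divides 31, so solutions exist.
Find 26^(-1) mod 33 by the extended Euclidean algorithm:
33 = 1 × 26 + 7  ⟹  7 = (1)·33 + (-1)·26
26 = 3 × 7 + 5  ⟹  5 = (-3)·33 + (4)·26
7 = 1 × 5 + 2  ⟹  2 = (4)·33 + (-5)·26
5 = 2 × 2 + 1  ⟹  1 = (-11)·33 + (14)·26
So (14)·26 ≡ 1 (mod 33), i.e. 26^(-1) ≡ 14 (mod 33).
x ≡ 14 × 31 = 434 ≡ 5 (mod 33).
Check: 26 × 5 = 130 ≡ 31 (mod 33).
Unique solution: x ≡ 5 (mod 33)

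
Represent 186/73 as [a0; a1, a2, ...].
[2; 1, 1, 4, 1, 2, 2]

Euclidean algorithm steps:
186 = 2 × 73 + 40
73 = 1 × 40 + 33
40 = 1 × 33 + 7
33 = 4 × 7 + 5
7 = 1 × 5 + 2
5 = 2 × 2 + 1
2 = 2 × 1 + 0
Continued fraction: [2; 1, 1, 4, 1, 2, 2]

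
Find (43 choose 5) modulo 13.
0

Using Lucas' theorem:
Write n=43 and k=5 in base 13:
n in base 13: [3, 4]
k in base 13: [0, 5]
C(43,5) mod 13 = ∏ C(n_i, k_i) mod 13
Digit binomials (mod 13): C(3,0) = 1; C(4,5) = 0 (k_i > n_i)
Product: 1 × 0 = 0 ≡ 0 (mod 13)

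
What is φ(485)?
384

485 = 5 × 97
φ(n) = n × ∏(1 - 1/p) for each prime p dividing n
φ(485) = 485 × (1 - 1/5) × (1 - 1/97) = 384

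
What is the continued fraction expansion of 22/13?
[1; 1, 2, 4]

Euclidean algorithm steps:
22 = 1 × 13 + 9
13 = 1 × 9 + 4
9 = 2 × 4 + 1
4 = 4 × 1 + 0
Continued fraction: [1; 1, 2, 4]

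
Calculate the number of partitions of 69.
3554345

p(n) counts ways to write n as a sum of positive integers (order ignored).
Euler's pentagonal recurrence: p(k) = p(k-1) + p(k-2) - p(k-5) - p(k-7) + p(k-12) + p(k-15) - ... (offsets j(3j∓1)/2, signs ++--, p(0)=1, p(<0)=0).
DP table for k = 0..68: p(0)=1, p(1)=1, p(2)=2, p(3)=3, p(4)=5, p(5)=7, p(6)=11, p(7)=15, p(8)=22, p(9)=30, p(10)=42, p(11)=56, p(12)=77, p(13)=101, p(14)=135, p(15)=176, p(16)=231, p(17)=297, p(18)=385, p(19)=490, p(20)=627, p(21)=792, p(22)=1002, p(23)=1255, p(24)=1575, p(25)=1958, p(26)=2436, p(27)=3010, p(28)=3718, p(29)=4565, p(30)=5604, p(31)=6842, p(32)=8349, p(33)=10143, p(34)=12310, p(35)=14883, p(36)=17977, p(37)=21637, p(38)=26015, p(39)=31185, p(40)=37338, p(41)=44583, p(42)=53174, p(43)=63261, p(44)=75175, p(45)=89134, p(46)=105558, p(47)=124754, p(48)=147273, p(49)=173525, p(50)=204226, p(51)=239943, p(52)=281589, p(53)=329931, p(54)=386155, p(55)=451276, p(56)=526823, p(57)=614154, p(58)=715220, p(59)=831820, p(60)=966467, p(61)=1121505, p(62)=1300156, p(63)=1505499, p(64)=1741630, p(65)=2012558, p(66)=2323520, p(67)=2679689, p(68)=3087735.
Final step: p(69) = p(68) + p(67) - p(64) - p(62) + p(57) + p(54) - p(47) - p(43) + p(34) + p(29) - p(18) - p(12)
= 3087735 + 2679689 - 1741630 - 1300156 + 614154 + 386155 - 124754 - 63261 + 12310 + 4565 - 385 - 77
= 3554345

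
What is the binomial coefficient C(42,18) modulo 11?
9

Using Lucas' theorem:
Write n=42 and k=18 in base 11:
n in base 11: [3, 9]
k in base 11: [1, 7]
C(42,18) mod 11 = ∏ C(n_i, k_i) mod 11
Digit binomials (mod 11): C(3,1) = 3; C(9,7) = 36 ≡ 3
Product: 3 × 3 = 9 ≡ 9 (mod 11)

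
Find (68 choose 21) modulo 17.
0

Using Lucas' theorem:
Write n=68 and k=21 in base 17:
n in base 17: [4, 0]
k in base 17: [1, 4]
C(68,21) mod 17 = ∏ C(n_i, k_i) mod 17
Digit binomials (mod 17): C(4,1) = 4; C(0,4) = 0 (k_i > n_i)
Product: 4 × 0 = 0 ≡ 0 (mod 17)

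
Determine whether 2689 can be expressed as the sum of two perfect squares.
33² + 40² (a=33, b=40)

Factorization: 2689 = 2689
By Fermat: n is sum of two squares iff every prime p ≡ 3 (mod 4) appears to even power.
All primes ≡ 3 (mod 4) appear to even power.
Search a = 0, 1, 2, … for 2689 - a² a perfect square: first hit at a = 33: 2689 - 1089 = 1600 = 40².
2689 = 33² + 40² = 1089 + 1600 ✓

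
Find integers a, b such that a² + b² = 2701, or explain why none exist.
10² + 51² (a=10, b=51)

Factorization: 2701 = 37 × 73
By Fermat: n is sum of two squares iff every prime p ≡ 3 (mod 4) appears to even power.
All primes ≡ 3 (mod 4) appear to even power.
Search a = 0, 1, 2, … for 2701 - a² a perfect square: first hit at a = 10: 2701 - 100 = 2601 = 51².
2701 = 10² + 51² = 100 + 2601 ✓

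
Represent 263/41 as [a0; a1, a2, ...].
[6; 2, 2, 2, 3]

Euclidean algorithm steps:
263 = 6 × 41 + 17
41 = 2 × 17 + 7
17 = 2 × 7 + 3
7 = 2 × 3 + 1
3 = 3 × 1 + 0
Continued fraction: [6; 2, 2, 2, 3]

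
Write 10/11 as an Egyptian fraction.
1/2 + 1/3 + 1/14 + 1/231

Greedy algorithm:
10/11: ceiling(11/10) = 2, use 1/2
9/22: ceiling(22/9) = 3, use 1/3
5/66: ceiling(66/5) = 14, use 1/14
1/231: ceiling(231/1) = 231, use 1/231
Result: 10/11 = 1/2 + 1/3 + 1/14 + 1/231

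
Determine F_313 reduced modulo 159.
142

Matrix identity: Q^n = [[F_(n+1), F_n], [F_n, F_(n-1)]] with Q = [[1,1],[1,0]].
n = 313 = 100111001₂. Square-and-multiply, entries mod 159:
Q^1 = [[1,1],[1,0]]
Q^2 = (Q^1)² = [[2,1],[1,1]]
Q^4 = (Q^2)² = [[5,3],[3,2]]
Q^9 = (Q^4)²·Q = [[55,34],[34,21]]
Q^19 = (Q^9)²·Q = [[87,47],[47,40]]
Q^39 = (Q^19)²·Q = [[6,79],[79,86]]
Q^78 = (Q^39)² = [[76,113],[113,122]]
Q^156 = (Q^78)² = [[101,114],[114,146]]
Q^313 = (Q^156)²·Q = [[157,142],[142,15]]
F_313 mod 159 = Q^313[0][1] = 142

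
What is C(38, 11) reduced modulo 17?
0

Using Lucas' theorem:
Write n=38 and k=11 in base 17:
n in base 17: [2, 4]
k in base 17: [0, 11]
C(38,11) mod 17 = ∏ C(n_i, k_i) mod 17
Digit binomials (mod 17): C(2,0) = 1; C(4,11) = 0 (k_i > n_i)
Product: 1 × 0 = 0 ≡ 0 (mod 17)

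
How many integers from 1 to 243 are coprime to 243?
162

243 = 3^5
φ(n) = n × ∏(1 - 1/p) for each prime p dividing n
φ(243) = 243 × (1 - 1/3) = 162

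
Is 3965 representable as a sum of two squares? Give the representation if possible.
11² + 62² (a=11, b=62)

Factorization: 3965 = 5 × 13 × 61
By Fermat: n is sum of two squares iff every prime p ≡ 3 (mod 4) appears to even power.
All primes ≡ 3 (mod 4) appear to even power.
Search a = 0, 1, 2, … for 3965 - a² a perfect square: first hit at a = 11: 3965 - 121 = 3844 = 62².
3965 = 11² + 62² = 121 + 3844 ✓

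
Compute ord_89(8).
11

89 is prime, so ord(8) divides φ(89) = 88.
Divisors of 88: 1, 2, 4, 8, 11, 22, 44, 88.
Repeated squaring: 8^1 ≡ 8, 8^2 ≡ 64, 8^4 ≡ 2, 8^8 ≡ 4, 8^16 ≡ 16, 8^32 ≡ 78, 8^64 ≡ 32 (mod 89).
Test 8^d mod 89 for each divisor d in increasing order:
8^1 ≡ 8
8^2 ≡ 64
8^4 ≡ 2
8^8 ≡ 4
8^11 = 8^8·8^2·8^1 ≡ 1  ← first divisor giving 1
The order is 11.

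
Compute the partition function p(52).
281589

p(n) counts ways to write n as a sum of positive integers (order ignored).
Euler's pentagonal recurrence: p(k) = p(k-1) + p(k-2) - p(k-5) - p(k-7) + p(k-12) + p(k-15) - ... (offsets j(3j∓1)/2, signs ++--, p(0)=1, p(<0)=0).
DP table for k = 0..51: p(0)=1, p(1)=1, p(2)=2, p(3)=3, p(4)=5, p(5)=7, p(6)=11, p(7)=15, p(8)=22, p(9)=30, p(10)=42, p(11)=56, p(12)=77, p(13)=101, p(14)=135, p(15)=176, p(16)=231, p(17)=297, p(18)=385, p(19)=490, p(20)=627, p(21)=792, p(22)=1002, p(23)=1255, p(24)=1575, p(25)=1958, p(26)=2436, p(27)=3010, p(28)=3718, p(29)=4565, p(30)=5604, p(31)=6842, p(32)=8349, p(33)=10143, p(34)=12310, p(35)=14883, p(36)=17977, p(37)=21637, p(38)=26015, p(39)=31185, p(40)=37338, p(41)=44583, p(42)=53174, p(43)=63261, p(44)=75175, p(45)=89134, p(46)=105558, p(47)=124754, p(48)=147273, p(49)=173525, p(50)=204226, p(51)=239943.
Final step: p(52) = p(51) + p(50) - p(47) - p(45) + p(40) + p(37) - p(30) - p(26) + p(17) + p(12) - p(1)
= 239943 + 204226 - 124754 - 89134 + 37338 + 21637 - 5604 - 2436 + 297 + 77 - 1
= 281589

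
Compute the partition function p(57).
614154

p(n) counts ways to write n as a sum of positive integers (order ignored).
Euler's pentagonal recurrence: p(k) = p(k-1) + p(k-2) - p(k-5) - p(k-7) + p(k-12) + p(k-15) - ... (offsets j(3j∓1)/2, signs ++--, p(0)=1, p(<0)=0).
DP table for k = 0..56: p(0)=1, p(1)=1, p(2)=2, p(3)=3, p(4)=5, p(5)=7, p(6)=11, p(7)=15, p(8)=22, p(9)=30, p(10)=42, p(11)=56, p(12)=77, p(13)=101, p(14)=135, p(15)=176, p(16)=231, p(17)=297, p(18)=385, p(19)=490, p(20)=627, p(21)=792, p(22)=1002, p(23)=1255, p(24)=1575, p(25)=1958, p(26)=2436, p(27)=3010, p(28)=3718, p(29)=4565, p(30)=5604, p(31)=6842, p(32)=8349, p(33)=10143, p(34)=12310, p(35)=14883, p(36)=17977, p(37)=21637, p(38)=26015, p(39)=31185, p(40)=37338, p(41)=44583, p(42)=53174, p(43)=63261, p(44)=75175, p(45)=89134, p(46)=105558, p(47)=124754, p(48)=147273, p(49)=173525, p(50)=204226, p(51)=239943, p(52)=281589, p(53)=329931, p(54)=386155, p(55)=451276, p(56)=526823.
Final step: p(57) = p(56) + p(55) - p(52) - p(50) + p(45) + p(42) - p(35) - p(31) + p(22) + p(17) - p(6) - p(0)
= 526823 + 451276 - 281589 - 204226 + 89134 + 53174 - 14883 - 6842 + 1002 + 297 - 11 - 1
= 614154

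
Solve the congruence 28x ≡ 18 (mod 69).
x ≡ 45 (mod 69)

gcd(28, 69) = 1, which divides 18, so solutions exist.
Find 28^(-1) mod 69 by the extended Euclidean algorithm:
69 = 2 × 28 + 13  ⟹  13 = (1)·69 + (-2)·28
28 = 2 × 13 + 2  ⟹  2 = (-2)·69 + (5)·28
13 = 6 × 2 + 1  ⟹  1 = (13)·69 + (-32)·28
So (-32)·28 ≡ 1 (mod 69), i.e. 28^(-1) ≡ -32 ≡ 37 (mod 69).
x ≡ 37 × 18 = 666 ≡ 45 (mod 69).
Check: 28 × 45 = 1260 ≡ 18 (mod 69).
Unique solution: x ≡ 45 (mod 69)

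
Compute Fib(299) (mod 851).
227

Matrix identity: Q^n = [[F_(n+1), F_n], [F_n, F_(n-1)]] with Q = [[1,1],[1,0]].
n = 299 = 100101011₂. Square-and-multiply, entries mod 851:
Q^1 = [[1,1],[1,0]]
Q^2 = (Q^1)² = [[2,1],[1,1]]
Q^4 = (Q^2)² = [[5,3],[3,2]]
Q^9 = (Q^4)²·Q = [[55,34],[34,21]]
Q^18 = (Q^9)² = [[777,31],[31,746]]
Q^37 = (Q^18)²·Q = [[37,480],[480,408]]
Q^74 = (Q^37)² = [[297,850],[850,298]]
Q^149 = (Q^74)²·Q = [[813,557],[557,256]]
Q^299 = (Q^149)²·Q = [[811,227],[227,584]]
F_299 mod 851 = Q^299[0][1] = 227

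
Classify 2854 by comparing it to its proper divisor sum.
deficient

Proper divisors of 2854: sum = 1 + 2 + 1427 = 1430
Since 1430 < 2854, 2854 is deficient.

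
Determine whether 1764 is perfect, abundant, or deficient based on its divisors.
abundant

Proper divisors of 1764: sum = 1 + 2 + 3 + 4 + 6 + 7 + 9 + 12 + ... + 294 + 441 + 588 + 882 (26 divisors) = 3423
Since 3423 > 1764, 1764 is abundant.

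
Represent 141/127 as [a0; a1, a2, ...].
[1; 9, 14]

Euclidean algorithm steps:
141 = 1 × 127 + 14
127 = 9 × 14 + 1
14 = 14 × 1 + 0
Continued fraction: [1; 9, 14]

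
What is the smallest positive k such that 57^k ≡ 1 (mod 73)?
18

73 is prime, so ord(57) divides φ(73) = 72.
Divisors of 72: 1, 2, 3, 4, 6, 8, 9, 12, 18, 24, 36, 72.
Repeated squaring: 57^1 ≡ 57, 57^2 ≡ 37, 57^4 ≡ 55, 57^8 ≡ 32, 57^16 ≡ 2, 57^32 ≡ 4, 57^64 ≡ 16 (mod 73).
Test 57^d mod 73 for each divisor d in increasing order:
57^1 ≡ 57
57^2 ≡ 37
57^3 = 57^2·57^1 ≡ 65
57^4 ≡ 55
57^6 = 57^4·57^2 ≡ 64
57^8 ≡ 32
57^9 = 57^8·57^1 ≡ 72
57^12 = 57^8·57^4 ≡ 8
57^18 = 57^16·57^2 ≡ 1  ← first divisor giving 1
The order is 18.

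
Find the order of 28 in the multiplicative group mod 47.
23

47 is prime, so ord(28) divides φ(47) = 46.
Divisors of 46: 1, 2, 23, 46.
Repeated squaring: 28^1 ≡ 28, 28^2 ≡ 32, 28^4 ≡ 37, 28^8 ≡ 6, 28^16 ≡ 36, 28^32 ≡ 27 (mod 47).
Test 28^d mod 47 for each divisor d in increasing order:
28^1 ≡ 28
28^2 ≡ 32
28^23 = 28^16·28^4·28^2·28^1 ≡ 1  ← first divisor giving 1
The order is 23.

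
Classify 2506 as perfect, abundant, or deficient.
deficient

Proper divisors of 2506: sum = 1 + 2 + 7 + 14 + 179 + 358 + 1253 = 1814
Since 1814 < 2506, 2506 is deficient.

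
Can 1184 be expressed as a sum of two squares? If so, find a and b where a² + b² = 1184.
20² + 28² (a=20, b=28)

Factorization: 1184 = 2^5 × 37
By Fermat: n is sum of two squares iff every prime p ≡ 3 (mod 4) appears to even power.
All primes ≡ 3 (mod 4) appear to even power.
Search a = 0, 1, 2, … for 1184 - a² a perfect square: first hit at a = 20: 1184 - 400 = 784 = 28².
1184 = 20² + 28² = 400 + 784 ✓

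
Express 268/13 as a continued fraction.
[20; 1, 1, 1, 1, 2]

Euclidean algorithm steps:
268 = 20 × 13 + 8
13 = 1 × 8 + 5
8 = 1 × 5 + 3
5 = 1 × 3 + 2
3 = 1 × 2 + 1
2 = 2 × 1 + 0
Continued fraction: [20; 1, 1, 1, 1, 2]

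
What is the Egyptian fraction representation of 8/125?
1/16 + 1/667 + 1/1334000

Greedy algorithm:
8/125: ceiling(125/8) = 16, use 1/16
3/2000: ceiling(2000/3) = 667, use 1/667
1/1334000: ceiling(1334000/1) = 1334000, use 1/1334000
Result: 8/125 = 1/16 + 1/667 + 1/1334000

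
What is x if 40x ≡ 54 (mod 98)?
x ≡ 43 (mod 49)

gcd(40, 98) = 2, which divides 54, so solutions exist.
Divide through by 2: 20x ≡ 27 (mod 49).
Find 20^(-1) mod 49 by the extended Euclidean algorithm:
49 = 2 × 20 + 9  ⟹  9 = (1)·49 + (-2)·20
20 = 2 × 9 + 2  ⟹  2 = (-2)·49 + (5)·20
9 = 4 × 2 + 1  ⟹  1 = (9)·49 + (-22)·20
So (-22)·20 ≡ 1 (mod 49), i.e. 20^(-1) ≡ -22 ≡ 27 (mod 49).
x ≡ 27 × 27 = 729 ≡ 43 (mod 49).
Check: 40 × 43 = 1720 ≡ 54 (mod 98).
x ≡ 43 (mod 49), giving 2 solutions mod 98.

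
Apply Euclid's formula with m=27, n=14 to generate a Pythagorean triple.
(533, 756, 925)

Euclid's formula: a = m² - n², b = 2mn, c = m² + n²
m = 27, n = 14
a = 27² - 14² = 729 - 196 = 533
b = 2 × 27 × 14 = 756
c = 27² + 14² = 729 + 196 = 925
Verification: 533² + 756² = 284089 + 571536 = 855625 = 925² ✓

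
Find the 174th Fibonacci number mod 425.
332

Matrix identity: Q^n = [[F_(n+1), F_n], [F_n, F_(n-1)]] with Q = [[1,1],[1,0]].
n = 174 = 10101110₂. Square-and-multiply, entries mod 425:
Q^1 = [[1,1],[1,0]]
Q^2 = (Q^1)² = [[2,1],[1,1]]
Q^5 = (Q^2)²·Q = [[8,5],[5,3]]
Q^10 = (Q^5)² = [[89,55],[55,34]]
Q^21 = (Q^10)²·Q = [[286,321],[321,390]]
Q^43 = (Q^21)²·Q = [[208,387],[387,246]]
Q^87 = (Q^43)²·Q = [[256,83],[83,173]]
Q^174 = (Q^87)² = [[175,332],[332,268]]
F_174 mod 425 = Q^174[0][1] = 332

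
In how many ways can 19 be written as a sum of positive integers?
490

p(n) counts ways to write n as a sum of positive integers (order ignored).
Euler's pentagonal recurrence: p(k) = p(k-1) + p(k-2) - p(k-5) - p(k-7) + p(k-12) + p(k-15) - ... (offsets j(3j∓1)/2, signs ++--, p(0)=1, p(<0)=0).
DP table for k = 0..18: p(0)=1, p(1)=1, p(2)=2, p(3)=3, p(4)=5, p(5)=7, p(6)=11, p(7)=15, p(8)=22, p(9)=30, p(10)=42, p(11)=56, p(12)=77, p(13)=101, p(14)=135, p(15)=176, p(16)=231, p(17)=297, p(18)=385.
Final step: p(19) = p(18) + p(17) - p(14) - p(12) + p(7) + p(4)
= 385 + 297 - 135 - 77 + 15 + 5
= 490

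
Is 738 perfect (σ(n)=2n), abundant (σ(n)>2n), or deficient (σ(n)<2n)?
abundant

Proper divisors of 738: sum = 1 + 2 + 3 + 6 + 9 + 18 + 41 + 82 + 123 + 246 + 369 = 900
Since 900 > 738, 738 is abundant.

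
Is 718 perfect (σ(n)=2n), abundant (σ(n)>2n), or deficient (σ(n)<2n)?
deficient

Proper divisors of 718: sum = 1 + 2 + 359 = 362
Since 362 < 718, 718 is deficient.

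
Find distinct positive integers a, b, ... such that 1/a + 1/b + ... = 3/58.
1/20 + 1/580

Greedy algorithm:
3/58: ceiling(58/3) = 20, use 1/20
1/580: ceiling(580/1) = 580, use 1/580
Result: 3/58 = 1/20 + 1/580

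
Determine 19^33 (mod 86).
51

Repeated squaring. Binary of 33 = 100001.
19^1 ≡ 19 (mod 86); 19^2 ≡ 17 (mod 86); 19^4 ≡ 31 (mod 86); 19^8 ≡ 15 (mod 86); 19^16 ≡ 53 (mod 86); 19^32 ≡ 57 (mod 86)
19^33 = 19^1 × 19^32 ≡ 51 (mod 86)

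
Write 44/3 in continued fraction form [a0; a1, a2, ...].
[14; 1, 2]

Euclidean algorithm steps:
44 = 14 × 3 + 2
3 = 1 × 2 + 1
2 = 2 × 1 + 0
Continued fraction: [14; 1, 2]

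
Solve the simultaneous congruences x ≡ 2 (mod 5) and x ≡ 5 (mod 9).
32

Using Chinese Remainder Theorem:
M = 5 × 9 = 45
M1 = 9, M2 = 5
y1 = 9^(-1) mod 5 = 4
y2 = 5^(-1) mod 9 = 2
x = (2×9×4 + 5×5×2) mod 45 = 32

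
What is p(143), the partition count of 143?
20390982757

p(n) counts ways to write n as a sum of positive integers (order ignored).
Euler's pentagonal recurrence: p(k) = p(k-1) + p(k-2) - p(k-5) - p(k-7) + p(k-12) + p(k-15) - ... (offsets j(3j∓1)/2, signs ++--, p(0)=1, p(<0)=0).
DP table for k = 0..142: p(0)=1, p(1)=1, p(2)=2, p(3)=3, p(4)=5, p(5)=7, p(6)=11, p(7)=15, p(8)=22, p(9)=30, p(10)=42, p(11)=56, p(12)=77, p(13)=101, p(14)=135, p(15)=176, p(16)=231, p(17)=297, p(18)=385, p(19)=490, p(20)=627, p(21)=792, p(22)=1002, p(23)=1255, p(24)=1575, p(25)=1958, p(26)=2436, p(27)=3010, p(28)=3718, p(29)=4565, p(30)=5604, p(31)=6842, p(32)=8349, p(33)=10143, p(34)=12310, p(35)=14883, p(36)=17977, p(37)=21637, p(38)=26015, p(39)=31185, p(40)=37338, p(41)=44583, p(42)=53174, p(43)=63261, p(44)=75175, p(45)=89134, p(46)=105558, p(47)=124754, p(48)=147273, p(49)=173525, p(50)=204226, p(51)=239943, p(52)=281589, p(53)=329931, p(54)=386155, p(55)=451276, p(56)=526823, p(57)=614154, p(58)=715220, p(59)=831820, p(60)=966467, p(61)=1121505, p(62)=1300156, p(63)=1505499, p(64)=1741630, p(65)=2012558, p(66)=2323520, p(67)=2679689, p(68)=3087735, p(69)=3554345, p(70)=4087968, p(71)=4697205, p(72)=5392783, p(73)=6185689, p(74)=7089500, p(75)=8118264, p(76)=9289091, p(77)=10619863, p(78)=12132164, p(79)=13848650, p(80)=15796476, p(81)=18004327, p(82)=20506255, p(83)=23338469, p(84)=26543660, p(85)=30167357, p(86)=34262962, p(87)=38887673, p(88)=44108109, p(89)=49995925, p(90)=56634173, p(91)=64112359, p(92)=72533807, p(93)=82010177, p(94)=92669720, p(95)=104651419, p(96)=118114304, p(97)=133230930, p(98)=150198136, p(99)=169229875, p(100)=190569292, p(101)=214481126, p(102)=241265379, p(103)=271248950, p(104)=304801365, p(105)=342325709, p(106)=384276336, p(107)=431149389, p(108)=483502844, p(109)=541946240, p(110)=607163746, p(111)=679903203, p(112)=761002156, p(113)=851376628, p(114)=952050665, p(115)=1064144451, p(116)=1188908248, p(117)=1327710076, p(118)=1482074143, p(119)=1653668665, p(120)=1844349560, p(121)=2056148051, p(122)=2291320912, p(123)=2552338241, p(124)=2841940500, p(125)=3163127352, p(126)=3519222692, p(127)=3913864295, p(128)=4351078600, p(129)=4835271870, p(130)=5371315400, p(131)=5964539504, p(132)=6620830889, p(133)=7346629512, p(134)=8149040695, p(135)=9035836076, p(136)=10015581680, p(137)=11097645016, p(138)=12292341831, p(139)=13610949895, p(140)=15065878135, p(141)=16670689208, p(142)=18440293320.
Final step: p(143) = p(142) + p(141) - p(138) - p(136) + p(131) + p(128) - p(121) - p(117) + p(108) + p(103) - p(92) - p(86) + p(73) + p(66) - p(51) - p(43) + p(26) + p(17)
= 18440293320 + 16670689208 - 12292341831 - 10015581680 + 5964539504 + 4351078600 - 2056148051 - 1327710076 + 483502844 + 271248950 - 72533807 - 34262962 + 6185689 + 2323520 - 239943 - 63261 + 2436 + 297
= 20390982757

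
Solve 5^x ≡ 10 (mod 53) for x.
32

Baby-step giant-step with step n = ⌈√53⌉ = 8.
Baby steps 5^j mod 53 (j:value) for j=0..7: 0:1, 1:5, 2:25, 3:19, 4:42, 5:51, 6:43, 7:3.
Giant-step multiplier: 5^(-8) ≡ 5^(52-8) = 5^44 ≡ 46 (mod 53).
Giant steps γ_i = 10·46^i mod 53: γ_0=10, γ_1=36, γ_2=13, γ_3=15, γ_4=1 (in table at j=0).
x = i·n + j = 4·8 + 0 = 32.
Check: 5^32 ≡ 10 (mod 53).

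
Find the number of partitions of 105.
342325709

p(n) counts ways to write n as a sum of positive integers (order ignored).
Euler's pentagonal recurrence: p(k) = p(k-1) + p(k-2) - p(k-5) - p(k-7) + p(k-12) + p(k-15) - ... (offsets j(3j∓1)/2, signs ++--, p(0)=1, p(<0)=0).
DP table for k = 0..104: p(0)=1, p(1)=1, p(2)=2, p(3)=3, p(4)=5, p(5)=7, p(6)=11, p(7)=15, p(8)=22, p(9)=30, p(10)=42, p(11)=56, p(12)=77, p(13)=101, p(14)=135, p(15)=176, p(16)=231, p(17)=297, p(18)=385, p(19)=490, p(20)=627, p(21)=792, p(22)=1002, p(23)=1255, p(24)=1575, p(25)=1958, p(26)=2436, p(27)=3010, p(28)=3718, p(29)=4565, p(30)=5604, p(31)=6842, p(32)=8349, p(33)=10143, p(34)=12310, p(35)=14883, p(36)=17977, p(37)=21637, p(38)=26015, p(39)=31185, p(40)=37338, p(41)=44583, p(42)=53174, p(43)=63261, p(44)=75175, p(45)=89134, p(46)=105558, p(47)=124754, p(48)=147273, p(49)=173525, p(50)=204226, p(51)=239943, p(52)=281589, p(53)=329931, p(54)=386155, p(55)=451276, p(56)=526823, p(57)=614154, p(58)=715220, p(59)=831820, p(60)=966467, p(61)=1121505, p(62)=1300156, p(63)=1505499, p(64)=1741630, p(65)=2012558, p(66)=2323520, p(67)=2679689, p(68)=3087735, p(69)=3554345, p(70)=4087968, p(71)=4697205, p(72)=5392783, p(73)=6185689, p(74)=7089500, p(75)=8118264, p(76)=9289091, p(77)=10619863, p(78)=12132164, p(79)=13848650, p(80)=15796476, p(81)=18004327, p(82)=20506255, p(83)=23338469, p(84)=26543660, p(85)=30167357, p(86)=34262962, p(87)=38887673, p(88)=44108109, p(89)=49995925, p(90)=56634173, p(91)=64112359, p(92)=72533807, p(93)=82010177, p(94)=92669720, p(95)=104651419, p(96)=118114304, p(97)=133230930, p(98)=150198136, p(99)=169229875, p(100)=190569292, p(101)=214481126, p(102)=241265379, p(103)=271248950, p(104)=304801365.
Final step: p(105) = p(104) + p(103) - p(100) - p(98) + p(93) + p(90) - p(83) - p(79) + p(70) + p(65) - p(54) - p(48) + p(35) + p(28) - p(13) - p(5)
= 304801365 + 271248950 - 190569292 - 150198136 + 82010177 + 56634173 - 23338469 - 13848650 + 4087968 + 2012558 - 386155 - 147273 + 14883 + 3718 - 101 - 7
= 342325709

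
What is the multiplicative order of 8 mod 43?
14

43 is prime, so ord(8) divides φ(43) = 42.
Divisors of 42: 1, 2, 3, 6, 7, 14, 21, 42.
Repeated squaring: 8^1 ≡ 8, 8^2 ≡ 21, 8^4 ≡ 11, 8^8 ≡ 35, 8^16 ≡ 21, 8^32 ≡ 11 (mod 43).
Test 8^d mod 43 for each divisor d in increasing order:
8^1 ≡ 8
8^2 ≡ 21
8^3 = 8^2·8^1 ≡ 39
8^6 = 8^4·8^2 ≡ 16
8^7 = 8^4·8^2·8^1 ≡ 42
8^14 = 8^8·8^4·8^2 ≡ 1  ← first divisor giving 1
The order is 14.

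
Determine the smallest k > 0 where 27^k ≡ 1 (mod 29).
28

29 is prime, so ord(27) divides φ(29) = 28.
Divisors of 28: 1, 2, 4, 7, 14, 28.
Repeated squaring: 27^1 ≡ 27, 27^2 ≡ 4, 27^4 ≡ 16, 27^8 ≡ 24, 27^16 ≡ 25 (mod 29).
Test 27^d mod 29 for each divisor d in increasing order:
27^1 ≡ 27
27^2 ≡ 4
27^4 ≡ 16
27^7 = 27^4·27^2·27^1 ≡ 17
27^14 = 27^8·27^4·27^2 ≡ 28
27^28 = 27^16·27^8·27^4 ≡ 1  ← first divisor giving 1
The order is 28.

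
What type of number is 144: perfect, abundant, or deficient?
abundant

Proper divisors of 144: sum = 1 + 2 + 3 + 4 + 6 + 8 + 9 + 12 + 16 + 18 + 24 + 36 + 48 + 72 = 259
Since 259 > 144, 144 is abundant.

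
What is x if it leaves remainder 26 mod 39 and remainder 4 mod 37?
1040

Using Chinese Remainder Theorem:
M = 39 × 37 = 1443
M1 = 37, M2 = 39
y1 = 37^(-1) mod 39 = 19
y2 = 39^(-1) mod 37 = 19
x = (26×37×19 + 4×39×19) mod 1443 = 1040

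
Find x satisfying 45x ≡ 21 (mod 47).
x ≡ 13 (mod 47)

gcd(45, 47) = 1, which divides 21, so solutions exist.
Find 45^(-1) mod 47 by the extended Euclidean algorithm:
47 = 1 × 45 + 2  ⟹  2 = (1)·47 + (-1)·45
45 = 22 × 2 + 1  ⟹  1 = (-22)·47 + (23)·45
So (23)·45 ≡ 1 (mod 47), i.e. 45^(-1) ≡ 23 (mod 47).
x ≡ 23 × 21 = 483 ≡ 13 (mod 47).
Check: 45 × 13 = 585 ≡ 21 (mod 47).
Unique solution: x ≡ 13 (mod 47)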